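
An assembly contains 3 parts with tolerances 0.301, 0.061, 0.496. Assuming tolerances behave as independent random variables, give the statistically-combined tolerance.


RSS = sqrt(0.301^2 + 0.061^2 + 0.496^2)
= sqrt(0.340338)
= 0.5834

0.5834


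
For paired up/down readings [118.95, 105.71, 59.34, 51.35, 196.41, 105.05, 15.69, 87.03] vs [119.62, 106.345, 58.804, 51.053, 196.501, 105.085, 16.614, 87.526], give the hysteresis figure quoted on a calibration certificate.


|118.95 - 119.62| = 0.6700
|105.71 - 106.345| = 0.6350
|59.34 - 58.804| = 0.5360
|51.35 - 51.053| = 0.2970
|196.41 - 196.501| = 0.0910
|105.05 - 105.085| = 0.0350
|15.69 - 16.614| = 0.9240
|87.03 - 87.526| = 0.4960
hysteresis = max(diffs) = 0.9240

0.9240


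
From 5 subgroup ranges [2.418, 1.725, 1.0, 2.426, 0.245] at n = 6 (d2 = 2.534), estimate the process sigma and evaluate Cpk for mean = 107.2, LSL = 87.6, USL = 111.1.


R_bar = (2.418 + 1.725 + 1.0 + 2.426 + 0.245) / 5 = 1.5628
sigma = R_bar / d2 = 1.5628 / 2.534 = 0.61673244
Cp = (USL - LSL)/(6*sigma) = (111.1 - 87.6)/(6*0.61673244) = 6.3507
Cpu = (111.1 - 107.2)/(3*0.61673244) = 2.1079
Cpl = (107.2 - 87.6)/(3*0.61673244) = 10.5935
Cpk = min(Cpu, Cpl) = 2.1079

2.1079


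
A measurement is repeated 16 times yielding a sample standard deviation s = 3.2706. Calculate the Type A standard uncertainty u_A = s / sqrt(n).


u_A = s / sqrt(n)
u_A = 3.2706 / sqrt(16)
u_A = 3.2706 / 4
u_A = 0.8176

0.8176


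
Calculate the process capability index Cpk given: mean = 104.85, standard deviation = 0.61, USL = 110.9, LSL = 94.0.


Cpu = (USL - mean) / (3*sigma) = (110.9 - 104.85) / (3*0.61) = 3.3060
Cpl = (mean - LSL) / (3*sigma) = (104.85 - 94.0) / (3*0.61) = 5.9290
Cpk = min(Cpu, Cpl) = 3.3060

3.3060


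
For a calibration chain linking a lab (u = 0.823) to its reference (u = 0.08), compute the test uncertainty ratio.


TUR = u_lab / u_ref
= 0.823 / 0.08
= 10.2875

10.2875


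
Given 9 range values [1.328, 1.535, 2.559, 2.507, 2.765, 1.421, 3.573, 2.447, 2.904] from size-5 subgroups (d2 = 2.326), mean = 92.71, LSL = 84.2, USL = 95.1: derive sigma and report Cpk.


R_bar = (1.328 + 1.535 + 2.559 + 2.507 + 2.765 + 1.421 + 3.573 + 2.447 + 2.904) / 9 = 2.3376667
sigma = R_bar / d2 = 2.3376667 / 2.326 = 1.0050158
Cp = (USL - LSL)/(6*sigma) = (95.1 - 84.2)/(6*1.0050158) = 1.8076
Cpu = (95.1 - 92.71)/(3*1.0050158) = 0.7927
Cpl = (92.71 - 84.2)/(3*1.0050158) = 2.8225
Cpk = min(Cpu, Cpl) = 0.7927

0.7927


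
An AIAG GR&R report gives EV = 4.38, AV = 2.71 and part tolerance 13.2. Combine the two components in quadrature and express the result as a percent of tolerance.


GRR = sqrt(EV^2 + AV^2) = sqrt(4.38^2 + 2.71^2) = 5.1505825
%GRR = GRR / tol * 100 = 5.1505825 / 13.2 * 100
%GRR = 39.0196

39.0196


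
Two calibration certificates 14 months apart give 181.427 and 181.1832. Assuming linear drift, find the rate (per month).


rate = (v2 - v1) / months
= (181.1832 - 181.427) / 14
= -0.2438 / 14
= -0.0174

-0.0174


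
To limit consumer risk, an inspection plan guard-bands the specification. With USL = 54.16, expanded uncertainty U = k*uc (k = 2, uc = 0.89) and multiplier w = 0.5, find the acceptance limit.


U = k * uc = 2 * 0.89 = 1.78
guard band g = w * U = 0.5 * 1.78 = 0.89
AL = USL - g = 54.16 - 0.89
AL = 53.2700

53.2700


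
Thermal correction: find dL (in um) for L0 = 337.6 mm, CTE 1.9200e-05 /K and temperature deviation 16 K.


dL = L * alpha * dT
= 337.6 * 1.9200e-05 * 16
= 0.1037107 mm
dL_um = 0.1037107 * 1000 = 103.7107 um

103.7107


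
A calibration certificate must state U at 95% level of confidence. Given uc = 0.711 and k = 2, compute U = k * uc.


U = k * uc
U = 2 * 0.711
U = 1.4220

1.4220


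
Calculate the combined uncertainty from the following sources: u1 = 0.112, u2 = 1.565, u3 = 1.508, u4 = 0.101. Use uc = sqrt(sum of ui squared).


uc = sqrt(0.112^2 + 1.565^2 + 1.508^2 + 0.101^2)
uc = sqrt(4.746034)
uc = 2.1785

2.1785


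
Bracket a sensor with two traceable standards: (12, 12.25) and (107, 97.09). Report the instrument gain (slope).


slope = (y2 - y1) / (x2 - x1)
= (97.09 - 12.25) / (107 - 12)
= 84.8400 / 95
= 0.8931

0.8931


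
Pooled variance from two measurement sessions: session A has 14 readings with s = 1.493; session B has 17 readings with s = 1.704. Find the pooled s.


s_p = sqrt(((n1-1)*s1^2 + (n2-1)*s2^2) / (n1+n2-2))
numerator = (14-1)*1.493^2 + (17-1)*1.704^2 = 28.977637 + 46.457856 = 75.435493
denominator = 14 + 17 - 2 = 29
s_p^2 = 75.435493 / 29 = 2.6012239
s_p = sqrt(2.6012239) = 1.6128

1.6128


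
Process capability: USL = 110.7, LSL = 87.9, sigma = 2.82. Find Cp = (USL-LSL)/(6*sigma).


Cp = (USL - LSL) / (6 * sigma)
= (110.7 - 87.9) / (6 * 2.82)
= 22.8000 / 16.9200
= 1.3475

1.3475


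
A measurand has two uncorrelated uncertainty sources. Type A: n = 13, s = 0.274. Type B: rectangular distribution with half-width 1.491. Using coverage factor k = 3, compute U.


u_A = s / sqrt(n) = 0.274 / sqrt(13) = 0.075993927
u_B = half_width / sqrt(3) = 1.491 / sqrt(3) = 0.86082925
uc = sqrt(u_A^2 + u_B^2) = sqrt(0.075993927^2 + 0.86082925^2) = 0.86417711
U = k * uc = 3 * 0.86417711
U = 2.5925

2.5925


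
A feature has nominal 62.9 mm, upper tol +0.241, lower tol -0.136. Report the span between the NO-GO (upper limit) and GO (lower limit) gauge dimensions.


GO = nominal - lower_tol (smallest hole = maximum material condition)
GO = 62.9 - 0.136 = 62.764
NO-GO = nominal + upper_tol (largest hole = least material condition)
NO-GO = 62.9 + 0.241 = 63.141
spread = NO-GO - GO = 63.141 - 62.764 = 0.3770

0.3770


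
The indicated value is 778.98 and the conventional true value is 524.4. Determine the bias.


Systematic error = measured - true
= 778.98 - 524.4
= 254.5800

254.5800


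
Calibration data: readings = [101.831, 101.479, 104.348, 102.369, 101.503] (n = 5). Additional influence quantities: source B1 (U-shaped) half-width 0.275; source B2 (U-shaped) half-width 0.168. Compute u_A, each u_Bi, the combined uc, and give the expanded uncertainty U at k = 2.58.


mean = (101.831 + 101.479 + 104.348 + 102.369 + 101.503) / 5 = 102.306
s = sqrt(sum((x - mean)^2)/(n-1)) = 1.1966721
u_A = s / sqrt(n) = 1.1966721 / sqrt(5) = 0.53516803
u_B1 = 0.275 / sqrt(2) = 0.19445436
u_B2 = 0.168 / sqrt(2) = 0.11879394
uc = sqrt(0.53516803^2 + 0.19445436^2 + 0.11879394^2) = 0.58166083
U = k * uc = 2.58 * 0.58166083
U = 1.5007

1.5007


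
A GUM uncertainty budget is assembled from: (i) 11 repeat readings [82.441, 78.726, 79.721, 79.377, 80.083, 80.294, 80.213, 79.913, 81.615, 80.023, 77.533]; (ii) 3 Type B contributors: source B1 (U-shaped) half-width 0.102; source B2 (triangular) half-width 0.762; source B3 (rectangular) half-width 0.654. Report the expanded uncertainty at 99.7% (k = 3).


mean = (82.441 + 78.726 + 79.721 + 79.377 + 80.083 + 80.294 + 80.213 + 79.913 + 81.615 + 80.023 + 77.533) / 11 = 79.99445455
s = sqrt(sum((x - mean)^2)/(n-1)) = 1.2995497
u_A = s / sqrt(n) = 1.2995497 / sqrt(11) = 0.39182898
u_B1 = 0.102 / sqrt(2) = 0.072124892
u_B2 = 0.762 / sqrt(6) = 0.3110852
u_B3 = 0.654 / sqrt(3) = 0.37758708
uc = sqrt(0.39182898^2 + 0.072124892^2 + 0.3110852^2 + 0.37758708^2) = 0.63093419
U = k * uc = 3 * 0.63093419
U = 1.8928

1.8928


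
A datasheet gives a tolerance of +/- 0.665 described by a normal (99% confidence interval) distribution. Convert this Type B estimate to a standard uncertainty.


u_B = half_width / 2.576
u_B = 0.665 / 2.576
u_B = 0.2582

0.2582


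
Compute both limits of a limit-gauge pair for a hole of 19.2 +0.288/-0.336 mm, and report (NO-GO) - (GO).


GO = nominal - lower_tol (smallest hole = maximum material condition)
GO = 19.2 - 0.336 = 18.864
NO-GO = nominal + upper_tol (largest hole = least material condition)
NO-GO = 19.2 + 0.288 = 19.488
spread = NO-GO - GO = 19.488 - 18.864 = 0.6240

0.6240


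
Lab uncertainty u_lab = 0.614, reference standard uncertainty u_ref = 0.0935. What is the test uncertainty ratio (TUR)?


TUR = u_lab / u_ref
= 0.614 / 0.0935
= 6.5668

6.5668


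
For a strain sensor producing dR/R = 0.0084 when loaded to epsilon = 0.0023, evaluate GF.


GF = (dR/R) / epsilon
= 0.0084 / 0.0023
= 3.6522

3.6522


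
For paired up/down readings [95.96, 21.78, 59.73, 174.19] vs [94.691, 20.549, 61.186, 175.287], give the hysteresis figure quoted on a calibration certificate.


|95.96 - 94.691| = 1.2690
|21.78 - 20.549| = 1.2310
|59.73 - 61.186| = 1.4560
|174.19 - 175.287| = 1.0970
hysteresis = max(diffs) = 1.4560

1.4560


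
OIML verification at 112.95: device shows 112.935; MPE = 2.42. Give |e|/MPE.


e = indication - reference = 112.935 - 112.95 = -0.0150
|e| = 0.0150
ratio = |e| / MPE = 0.0150 / 2.42
ratio = 0.0062

0.0062


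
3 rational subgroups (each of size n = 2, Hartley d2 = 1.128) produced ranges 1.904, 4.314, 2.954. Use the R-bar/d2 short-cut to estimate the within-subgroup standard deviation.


R_bar = (1.904 + 4.314 + 2.954) / 3
R_bar = 9.172 / 3 = 3.0573333
sigma_hat = R_bar / d2 = 3.0573333 / 1.128 = 2.7104

2.7104


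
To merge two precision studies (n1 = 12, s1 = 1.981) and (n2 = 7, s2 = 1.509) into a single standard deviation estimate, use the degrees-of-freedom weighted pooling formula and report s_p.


s_p = sqrt(((n1-1)*s1^2 + (n2-1)*s2^2) / (n1+n2-2))
numerator = (12-1)*1.981^2 + (7-1)*1.509^2 = 43.167971 + 13.662486 = 56.830457
denominator = 12 + 7 - 2 = 17
s_p^2 = 56.830457 / 17 = 3.3429681
s_p = sqrt(3.3429681) = 1.8284

1.8284


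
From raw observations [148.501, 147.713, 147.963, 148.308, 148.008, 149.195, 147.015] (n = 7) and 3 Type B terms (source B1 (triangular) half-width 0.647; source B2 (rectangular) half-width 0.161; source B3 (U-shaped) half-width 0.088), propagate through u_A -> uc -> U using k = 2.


mean = (148.501 + 147.713 + 147.963 + 148.308 + 148.008 + 149.195 + 147.015) / 7 = 148.1004286
s = sqrt(sum((x - mean)^2)/(n-1)) = 0.6779031
u_A = s / sqrt(n) = 0.6779031 / sqrt(7) = 0.25622329
u_B1 = 0.647 / sqrt(6) = 0.26413664
u_B2 = 0.161 / sqrt(3) = 0.092953393
u_B3 = 0.088 / sqrt(2) = 0.062225397
uc = sqrt(0.25622329^2 + 0.26413664^2 + 0.092953393^2 + 0.062225397^2) = 0.38461783
U = k * uc = 2 * 0.38461783
U = 0.7692

0.7692


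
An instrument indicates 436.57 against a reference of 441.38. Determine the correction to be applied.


Correction = standard - reading
= 441.38 - 436.57
= 4.8100

4.8100


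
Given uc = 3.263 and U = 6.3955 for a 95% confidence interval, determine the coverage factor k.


k = U / uc
k = 6.3955 / 3.263
k = 1.96

1.96


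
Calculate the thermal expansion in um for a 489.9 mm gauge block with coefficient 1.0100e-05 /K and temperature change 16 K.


dL = L * alpha * dT
= 489.9 * 1.0100e-05 * 16
= 0.0791678 mm
dL_um = 0.0791678 * 1000 = 79.1678 um

79.1678


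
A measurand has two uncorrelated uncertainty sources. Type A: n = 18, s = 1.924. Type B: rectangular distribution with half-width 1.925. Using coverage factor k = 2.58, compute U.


u_A = s / sqrt(n) = 1.924 / sqrt(18) = 0.45349115
u_B = half_width / sqrt(3) = 1.925 / sqrt(3) = 1.1113993
uc = sqrt(u_A^2 + u_B^2) = sqrt(0.45349115^2 + 1.1113993^2) = 1.2003594
U = k * uc = 2.58 * 1.2003594
U = 3.0969

3.0969


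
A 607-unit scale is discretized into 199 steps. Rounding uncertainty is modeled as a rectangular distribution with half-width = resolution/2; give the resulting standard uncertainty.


resolution = range / divisions
resolution = 607 / 199 = 3.0502513
u_res = resolution / (2*sqrt(3))
u_res = 3.0502513 / 3.4641016
u_res = 0.8805

0.8805


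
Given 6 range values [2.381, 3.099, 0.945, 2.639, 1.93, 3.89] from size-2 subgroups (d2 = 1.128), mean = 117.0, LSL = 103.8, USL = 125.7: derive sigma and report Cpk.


R_bar = (2.381 + 3.099 + 0.945 + 2.639 + 1.93 + 3.89) / 6 = 2.4806667
sigma = R_bar / d2 = 2.4806667 / 1.128 = 2.1991726
Cp = (USL - LSL)/(6*sigma) = (125.7 - 103.8)/(6*2.1991726) = 1.6597
Cpu = (125.7 - 117.0)/(3*2.1991726) = 1.3187
Cpl = (117.0 - 103.8)/(3*2.1991726) = 2.0008
Cpk = min(Cpu, Cpl) = 1.3187

1.3187


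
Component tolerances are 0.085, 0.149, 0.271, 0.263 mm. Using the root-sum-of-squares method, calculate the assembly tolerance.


RSS = sqrt(0.085^2 + 0.149^2 + 0.271^2 + 0.263^2)
= sqrt(0.172036)
= 0.4148

0.4148


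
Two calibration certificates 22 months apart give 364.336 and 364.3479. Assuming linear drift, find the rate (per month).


rate = (v2 - v1) / months
= (364.3479 - 364.336) / 22
= 0.0119 / 22
= 5.4091e-04

5.4091e-04


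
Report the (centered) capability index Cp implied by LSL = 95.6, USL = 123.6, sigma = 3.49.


Cp = (USL - LSL) / (6 * sigma)
= (123.6 - 95.6) / (6 * 3.49)
= 28.0000 / 20.9400
= 1.3372

1.3372


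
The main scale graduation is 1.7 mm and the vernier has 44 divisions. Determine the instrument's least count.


LC = MSD / n_div
= 1.7 / 44
= 0.0386

0.0386


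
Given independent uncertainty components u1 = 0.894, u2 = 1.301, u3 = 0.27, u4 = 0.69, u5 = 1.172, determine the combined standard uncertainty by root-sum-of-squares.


uc = sqrt(0.894^2 + 1.301^2 + 0.27^2 + 0.69^2 + 1.172^2)
uc = sqrt(4.414421)
uc = 2.1011

2.1011


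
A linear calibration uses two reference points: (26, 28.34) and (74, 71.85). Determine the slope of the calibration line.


slope = (y2 - y1) / (x2 - x1)
= (71.85 - 28.34) / (74 - 26)
= 43.5100 / 48
= 0.9065

0.9065


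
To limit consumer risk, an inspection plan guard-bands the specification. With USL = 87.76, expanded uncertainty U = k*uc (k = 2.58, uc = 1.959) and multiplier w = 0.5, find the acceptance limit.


U = k * uc = 2.58 * 1.959 = 5.05422
guard band g = w * U = 0.5 * 5.05422 = 2.52711
AL = USL - g = 87.76 - 2.52711
AL = 85.2329

85.2329


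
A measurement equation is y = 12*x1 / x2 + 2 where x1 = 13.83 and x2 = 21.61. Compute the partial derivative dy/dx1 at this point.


y = 12*x1 / x2 + 2
dy/dx1 = 12/x2
Evaluate at x2 = 21.61: c1 = 12 / 21.61
c1 = 0.5553

0.5553


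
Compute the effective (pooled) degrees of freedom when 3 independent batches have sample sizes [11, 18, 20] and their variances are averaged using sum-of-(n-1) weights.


nu = sum_i (n_i - 1)
nu = ((11 - 1) + (18 - 1) + (20 - 1))
nu = 10 + 17 + 19
nu = 46

46


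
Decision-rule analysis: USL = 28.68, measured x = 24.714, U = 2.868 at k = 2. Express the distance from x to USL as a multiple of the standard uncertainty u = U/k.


u = U / k = 2.868 / 2 = 1.434
margin = |USL - x| = |28.68 - 24.714| = 3.966
z = margin / u = 3.966 / 1.434
z = 2.7657

2.7657


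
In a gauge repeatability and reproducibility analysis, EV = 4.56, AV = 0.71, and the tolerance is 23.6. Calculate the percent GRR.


GRR = sqrt(EV^2 + AV^2) = sqrt(4.56^2 + 0.71^2) = 4.6149431
%GRR = GRR / tol * 100 = 4.6149431 / 23.6 * 100
%GRR = 19.5548

19.5548


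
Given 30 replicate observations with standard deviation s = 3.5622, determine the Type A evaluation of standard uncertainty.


u_A = s / sqrt(n)
u_A = 3.5622 / sqrt(30)
u_A = 3.5622 / 5.4772256
u_A = 0.6504

0.6504


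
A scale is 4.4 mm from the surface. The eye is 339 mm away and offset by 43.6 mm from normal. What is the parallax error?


error = h * offset / d
= 4.4 * 43.6 / 339
= 0.5659

0.5659


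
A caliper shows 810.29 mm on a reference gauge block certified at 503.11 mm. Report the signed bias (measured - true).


Systematic error = measured - true
= 810.29 - 503.11
= 307.1800

307.1800


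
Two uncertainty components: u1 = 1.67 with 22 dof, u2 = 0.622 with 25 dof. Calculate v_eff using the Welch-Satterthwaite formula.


uc = sqrt(u1^2 + u2^2) = sqrt(1.67^2 + 0.622^2) = 1.782073
v_eff = uc^4 / (u1^4/v1 + u2^4/v2)
= 1.782073^4 / (1.67^4/22 + 0.622^4/25)
= 10.085605 / 0.35953095
v_eff = 28.0521

28.0521


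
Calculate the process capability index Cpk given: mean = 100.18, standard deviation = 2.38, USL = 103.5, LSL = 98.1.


Cpu = (USL - mean) / (3*sigma) = (103.5 - 100.18) / (3*2.38) = 0.4650
Cpl = (mean - LSL) / (3*sigma) = (100.18 - 98.1) / (3*2.38) = 0.2913
Cpk = min(Cpu, Cpl) = 0.2913

0.2913


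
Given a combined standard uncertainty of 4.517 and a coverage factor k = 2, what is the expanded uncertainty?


U = k * uc
U = 2 * 4.517
U = 9.0340

9.0340


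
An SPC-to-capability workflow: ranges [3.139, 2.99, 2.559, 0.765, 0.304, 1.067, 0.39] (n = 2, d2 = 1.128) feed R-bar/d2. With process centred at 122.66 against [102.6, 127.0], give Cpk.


R_bar = (3.139 + 2.99 + 2.559 + 0.765 + 0.304 + 1.067 + 0.39) / 7 = 1.602
sigma = R_bar / d2 = 1.602 / 1.128 = 1.4202128
Cp = (USL - LSL)/(6*sigma) = (127.0 - 102.6)/(6*1.4202128) = 2.8634
Cpu = (127.0 - 122.66)/(3*1.4202128) = 1.0186
Cpl = (122.66 - 102.6)/(3*1.4202128) = 4.7082
Cpk = min(Cpu, Cpl) = 1.0186

1.0186


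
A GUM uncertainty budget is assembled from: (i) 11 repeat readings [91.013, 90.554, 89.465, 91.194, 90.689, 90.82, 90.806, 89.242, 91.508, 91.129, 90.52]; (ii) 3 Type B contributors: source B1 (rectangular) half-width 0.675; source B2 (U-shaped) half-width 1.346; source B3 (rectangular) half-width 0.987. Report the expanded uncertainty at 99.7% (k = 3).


mean = (91.013 + 90.554 + 89.465 + 91.194 + 90.689 + 90.82 + 90.806 + 89.242 + 91.508 + 91.129 + 90.52) / 11 = 90.63090909
s = sqrt(sum((x - mean)^2)/(n-1)) = 0.69691197
u_A = s / sqrt(n) = 0.69691197 / sqrt(11) = 0.21012687
u_B1 = 0.675 / sqrt(3) = 0.38971143
u_B2 = 1.346 / sqrt(2) = 0.95176573
u_B3 = 0.987 / sqrt(3) = 0.56984472
uc = sqrt(0.21012687^2 + 0.38971143^2 + 0.95176573^2 + 0.56984472^2) = 1.1944075
U = k * uc = 3 * 1.1944075
U = 3.5832

3.5832


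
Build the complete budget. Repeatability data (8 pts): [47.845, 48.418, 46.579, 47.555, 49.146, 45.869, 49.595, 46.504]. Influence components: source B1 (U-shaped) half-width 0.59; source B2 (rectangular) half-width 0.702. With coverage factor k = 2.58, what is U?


mean = (47.845 + 48.418 + 46.579 + 47.555 + 49.146 + 45.869 + 49.595 + 46.504) / 8 = 47.688875
s = sqrt(sum((x - mean)^2)/(n-1)) = 1.3243944
u_A = s / sqrt(n) = 1.3243944 / sqrt(8) = 0.46824413
u_B1 = 0.59 / sqrt(2) = 0.417193
u_B2 = 0.702 / sqrt(3) = 0.40529989
uc = sqrt(0.46824413^2 + 0.417193^2 + 0.40529989^2) = 0.74670648
U = k * uc = 2.58 * 0.74670648
U = 1.9265

1.9265


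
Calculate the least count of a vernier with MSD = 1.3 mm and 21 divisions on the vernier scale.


LC = MSD / n_div
= 1.3 / 21
= 0.0619

0.0619


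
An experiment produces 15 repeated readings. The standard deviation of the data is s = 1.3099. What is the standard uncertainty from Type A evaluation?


u_A = s / sqrt(n)
u_A = 1.3099 / sqrt(15)
u_A = 1.3099 / 3.8729833
u_A = 0.3382

0.3382


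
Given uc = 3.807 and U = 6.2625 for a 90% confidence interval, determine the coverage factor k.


k = U / uc
k = 6.2625 / 3.807
k = 1.645

1.645


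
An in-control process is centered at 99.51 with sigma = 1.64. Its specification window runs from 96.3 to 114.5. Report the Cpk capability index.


Cpu = (USL - mean) / (3*sigma) = (114.5 - 99.51) / (3*1.64) = 3.0467
Cpl = (mean - LSL) / (3*sigma) = (99.51 - 96.3) / (3*1.64) = 0.6524
Cpk = min(Cpu, Cpl) = 0.6524

0.6524


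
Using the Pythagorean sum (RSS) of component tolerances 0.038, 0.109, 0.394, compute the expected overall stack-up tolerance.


RSS = sqrt(0.038^2 + 0.109^2 + 0.394^2)
= sqrt(0.168561)
= 0.4106

0.4106


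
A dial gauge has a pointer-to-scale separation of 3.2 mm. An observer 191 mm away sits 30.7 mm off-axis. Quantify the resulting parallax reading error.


error = h * offset / d
= 3.2 * 30.7 / 191
= 0.5143

0.5143


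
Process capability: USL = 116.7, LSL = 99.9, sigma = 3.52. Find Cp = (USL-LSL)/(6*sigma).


Cp = (USL - LSL) / (6 * sigma)
= (116.7 - 99.9) / (6 * 3.52)
= 16.8000 / 21.1200
= 0.7955

0.7955


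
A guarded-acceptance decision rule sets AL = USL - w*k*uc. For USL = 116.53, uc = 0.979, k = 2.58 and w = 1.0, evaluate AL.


U = k * uc = 2.58 * 0.979 = 2.52582
guard band g = w * U = 1.0 * 2.52582 = 2.52582
AL = USL - g = 116.53 - 2.52582
AL = 114.0042

114.0042


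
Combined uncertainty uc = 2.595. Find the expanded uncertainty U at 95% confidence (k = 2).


U = k * uc
U = 2 * 2.595
U = 5.1900

5.1900


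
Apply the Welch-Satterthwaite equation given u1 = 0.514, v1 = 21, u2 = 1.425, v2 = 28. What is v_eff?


uc = sqrt(u1^2 + u2^2) = sqrt(0.514^2 + 1.425^2) = 1.5148667
v_eff = uc^4 / (u1^4/v1 + u2^4/v2)
= 1.5148667^4 / (0.514^4/21 + 1.425^4/28)
= 5.266204 / 0.15058943
v_eff = 34.9706

34.9706


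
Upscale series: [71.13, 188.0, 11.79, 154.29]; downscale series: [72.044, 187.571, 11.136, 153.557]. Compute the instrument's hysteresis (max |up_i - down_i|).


|71.13 - 72.044| = 0.9140
|188.0 - 187.571| = 0.4290
|11.79 - 11.136| = 0.6540
|154.29 - 153.557| = 0.7330
hysteresis = max(diffs) = 0.9140

0.9140


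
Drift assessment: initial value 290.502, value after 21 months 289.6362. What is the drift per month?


rate = (v2 - v1) / months
= (289.6362 - 290.502) / 21
= -0.8658 / 21
= -0.0412

-0.0412


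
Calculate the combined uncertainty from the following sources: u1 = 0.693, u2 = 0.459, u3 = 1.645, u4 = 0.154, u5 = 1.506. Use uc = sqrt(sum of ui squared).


uc = sqrt(0.693^2 + 0.459^2 + 1.645^2 + 0.154^2 + 1.506^2)
uc = sqrt(5.688707)
uc = 2.3851

2.3851


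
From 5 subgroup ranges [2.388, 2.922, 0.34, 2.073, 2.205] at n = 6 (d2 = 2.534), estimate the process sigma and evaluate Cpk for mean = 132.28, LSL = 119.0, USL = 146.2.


R_bar = (2.388 + 2.922 + 0.34 + 2.073 + 2.205) / 5 = 1.9856
sigma = R_bar / d2 = 1.9856 / 2.534 = 0.78358327
Cp = (USL - LSL)/(6*sigma) = (146.2 - 119.0)/(6*0.78358327) = 5.7854
Cpu = (146.2 - 132.28)/(3*0.78358327) = 5.9215
Cpl = (132.28 - 119.0)/(3*0.78358327) = 5.6493
Cpk = min(Cpu, Cpl) = 5.6493

5.6493


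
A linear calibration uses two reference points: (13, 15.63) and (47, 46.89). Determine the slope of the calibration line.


slope = (y2 - y1) / (x2 - x1)
= (46.89 - 15.63) / (47 - 13)
= 31.2600 / 34
= 0.9194

0.9194


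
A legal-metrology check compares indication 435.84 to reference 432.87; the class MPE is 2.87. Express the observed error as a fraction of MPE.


e = indication - reference = 435.84 - 432.87 = 2.9700
|e| = 2.9700
ratio = |e| / MPE = 2.9700 / 2.87
ratio = 1.0348

1.0348


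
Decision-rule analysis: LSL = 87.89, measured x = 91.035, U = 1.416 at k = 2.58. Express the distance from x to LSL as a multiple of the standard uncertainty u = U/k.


u = U / k = 1.416 / 2.58 = 0.54883721
margin = |LSL - x| = |87.89 - 91.035| = 3.145
z = margin / u = 3.145 / 0.54883721
z = 5.7303

5.7303


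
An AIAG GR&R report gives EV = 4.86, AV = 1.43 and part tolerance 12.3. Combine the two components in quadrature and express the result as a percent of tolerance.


GRR = sqrt(EV^2 + AV^2) = sqrt(4.86^2 + 1.43^2) = 5.0660142
%GRR = GRR / tol * 100 = 5.0660142 / 12.3 * 100
%GRR = 41.1871

41.1871


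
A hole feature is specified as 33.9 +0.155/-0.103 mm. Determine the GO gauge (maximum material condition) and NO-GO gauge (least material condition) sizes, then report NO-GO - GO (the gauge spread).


GO = nominal - lower_tol (smallest hole = maximum material condition)
GO = 33.9 - 0.103 = 33.797
NO-GO = nominal + upper_tol (largest hole = least material condition)
NO-GO = 33.9 + 0.155 = 34.055
spread = NO-GO - GO = 34.055 - 33.797 = 0.2580

0.2580


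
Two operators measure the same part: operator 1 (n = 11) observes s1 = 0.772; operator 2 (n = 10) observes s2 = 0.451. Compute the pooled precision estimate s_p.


s_p = sqrt(((n1-1)*s1^2 + (n2-1)*s2^2) / (n1+n2-2))
numerator = (11-1)*0.772^2 + (10-1)*0.451^2 = 5.95984 + 1.830609 = 7.790449
denominator = 11 + 10 - 2 = 19
s_p^2 = 7.790449 / 19 = 0.41002363
s_p = sqrt(0.41002363) = 0.6403

0.6403


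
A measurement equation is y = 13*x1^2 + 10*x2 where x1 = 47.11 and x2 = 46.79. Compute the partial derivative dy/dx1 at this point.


y = 13*x1^2 + 10*x2
dy/dx1 = 2*13*x1
Evaluate at x1 = 47.11: c1 = 26 * 47.11
c1 = 1224.8600

1224.8600


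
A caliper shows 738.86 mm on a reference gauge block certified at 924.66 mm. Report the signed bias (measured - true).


Systematic error = measured - true
= 738.86 - 924.66
= -185.8000

-185.8000


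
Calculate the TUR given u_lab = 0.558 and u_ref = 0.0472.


TUR = u_lab / u_ref
= 0.558 / 0.0472
= 11.8220

11.8220


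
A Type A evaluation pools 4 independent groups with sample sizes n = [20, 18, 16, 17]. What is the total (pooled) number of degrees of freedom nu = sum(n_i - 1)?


nu = sum_i (n_i - 1)
nu = ((20 - 1) + (18 - 1) + (16 - 1) + (17 - 1))
nu = 19 + 17 + 15 + 16
nu = 67

67


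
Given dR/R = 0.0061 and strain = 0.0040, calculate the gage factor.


GF = (dR/R) / epsilon
= 0.0061 / 0.0040
= 1.5250

1.5250


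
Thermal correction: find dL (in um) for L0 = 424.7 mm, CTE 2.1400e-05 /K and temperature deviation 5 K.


dL = L * alpha * dT
= 424.7 * 2.1400e-05 * 5
= 0.0454429 mm
dL_um = 0.0454429 * 1000 = 45.4429 um

45.4429


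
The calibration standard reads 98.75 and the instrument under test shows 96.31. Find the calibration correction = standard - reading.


Correction = standard - reading
= 98.75 - 96.31
= 2.4400

2.4400


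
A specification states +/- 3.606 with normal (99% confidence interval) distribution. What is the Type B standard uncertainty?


u_B = half_width / 2.576
u_B = 3.606 / 2.576
u_B = 1.3998

1.3998


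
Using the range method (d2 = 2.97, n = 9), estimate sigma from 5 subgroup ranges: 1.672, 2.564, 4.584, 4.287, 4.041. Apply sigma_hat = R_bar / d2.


R_bar = (1.672 + 2.564 + 4.584 + 4.287 + 4.041) / 5
R_bar = 17.148 / 5 = 3.4296
sigma_hat = R_bar / d2 = 3.4296 / 2.97 = 1.1547

1.1547


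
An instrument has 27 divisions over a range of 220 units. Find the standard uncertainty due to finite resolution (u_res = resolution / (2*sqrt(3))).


resolution = range / divisions
resolution = 220 / 27 = 8.1481481
u_res = resolution / (2*sqrt(3))
u_res = 8.1481481 / 3.4641016
u_res = 2.3522

2.3522


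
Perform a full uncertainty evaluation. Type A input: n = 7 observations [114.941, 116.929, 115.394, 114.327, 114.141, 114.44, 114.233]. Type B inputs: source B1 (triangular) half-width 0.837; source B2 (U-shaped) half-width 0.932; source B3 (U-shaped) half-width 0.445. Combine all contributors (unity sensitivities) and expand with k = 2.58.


mean = (114.941 + 116.929 + 115.394 + 114.327 + 114.141 + 114.44 + 114.233) / 7 = 114.915
s = sqrt(sum((x - mean)^2)/(n-1)) = 0.99346884
u_A = s / sqrt(n) = 0.99346884 / sqrt(7) = 0.37549593
u_B1 = 0.837 / sqrt(6) = 0.34170382
u_B2 = 0.932 / sqrt(2) = 0.65902352
u_B3 = 0.445 / sqrt(2) = 0.31466252
uc = sqrt(0.37549593^2 + 0.34170382^2 + 0.65902352^2 + 0.31466252^2) = 0.88942858
U = k * uc = 2.58 * 0.88942858
U = 2.2947

2.2947


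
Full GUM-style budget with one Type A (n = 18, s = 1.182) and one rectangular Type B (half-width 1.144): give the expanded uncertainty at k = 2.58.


u_A = s / sqrt(n) = 1.182 / sqrt(18) = 0.27860007
u_B = half_width / sqrt(3) = 1.144 / sqrt(3) = 0.66048871
uc = sqrt(u_A^2 + u_B^2) = sqrt(0.27860007^2 + 0.66048871^2) = 0.71684262
U = k * uc = 2.58 * 0.71684262
U = 1.8495

1.8495


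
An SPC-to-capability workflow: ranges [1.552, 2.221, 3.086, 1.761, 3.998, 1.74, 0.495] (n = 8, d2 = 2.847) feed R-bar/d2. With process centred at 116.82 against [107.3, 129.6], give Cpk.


R_bar = (1.552 + 2.221 + 3.086 + 1.761 + 3.998 + 1.74 + 0.495) / 7 = 2.1218571
sigma = R_bar / d2 = 2.1218571 / 2.847 = 0.74529579
Cp = (USL - LSL)/(6*sigma) = (129.6 - 107.3)/(6*0.74529579) = 4.9868
Cpu = (129.6 - 116.82)/(3*0.74529579) = 5.7159
Cpl = (116.82 - 107.3)/(3*0.74529579) = 4.2578
Cpk = min(Cpu, Cpl) = 4.2578

4.2578


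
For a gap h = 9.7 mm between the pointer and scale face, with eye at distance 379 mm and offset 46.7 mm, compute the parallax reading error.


error = h * offset / d
= 9.7 * 46.7 / 379
= 1.1952

1.1952


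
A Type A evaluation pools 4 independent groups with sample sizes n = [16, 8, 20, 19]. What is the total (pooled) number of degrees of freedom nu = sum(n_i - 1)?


nu = sum_i (n_i - 1)
nu = ((16 - 1) + (8 - 1) + (20 - 1) + (19 - 1))
nu = 15 + 7 + 19 + 18
nu = 59

59


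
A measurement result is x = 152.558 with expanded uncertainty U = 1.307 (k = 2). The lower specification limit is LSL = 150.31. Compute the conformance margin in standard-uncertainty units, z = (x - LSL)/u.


u = U / k = 1.307 / 2 = 0.6535
margin = |LSL - x| = |150.31 - 152.558| = 2.248
z = margin / u = 2.248 / 0.6535
z = 3.4399

3.4399


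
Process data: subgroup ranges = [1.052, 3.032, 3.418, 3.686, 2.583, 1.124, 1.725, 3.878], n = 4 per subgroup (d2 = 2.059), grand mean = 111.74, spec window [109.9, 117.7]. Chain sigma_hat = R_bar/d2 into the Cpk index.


R_bar = (1.052 + 3.032 + 3.418 + 3.686 + 2.583 + 1.124 + 1.725 + 3.878) / 8 = 2.56225
sigma = R_bar / d2 = 2.56225 / 2.059 = 1.2444148
Cp = (USL - LSL)/(6*sigma) = (117.7 - 109.9)/(6*1.2444148) = 1.0447
Cpu = (117.7 - 111.74)/(3*1.2444148) = 1.5965
Cpl = (111.74 - 109.9)/(3*1.2444148) = 0.4929
Cpk = min(Cpu, Cpl) = 0.4929

0.4929


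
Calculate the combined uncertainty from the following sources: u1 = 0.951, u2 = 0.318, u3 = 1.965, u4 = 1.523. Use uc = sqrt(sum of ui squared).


uc = sqrt(0.951^2 + 0.318^2 + 1.965^2 + 1.523^2)
uc = sqrt(7.186279)
uc = 2.6807

2.6807


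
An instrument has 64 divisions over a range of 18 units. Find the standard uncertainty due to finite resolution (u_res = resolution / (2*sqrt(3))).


resolution = range / divisions
resolution = 18 / 64 = 0.28125
u_res = resolution / (2*sqrt(3))
u_res = 0.28125 / 3.4641016
u_res = 0.0812

0.0812


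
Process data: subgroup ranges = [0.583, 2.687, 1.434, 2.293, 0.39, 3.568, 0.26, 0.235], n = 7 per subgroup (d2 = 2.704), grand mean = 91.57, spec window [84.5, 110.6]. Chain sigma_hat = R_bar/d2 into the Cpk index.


R_bar = (0.583 + 2.687 + 1.434 + 2.293 + 0.39 + 3.568 + 0.26 + 0.235) / 8 = 1.43125
sigma = R_bar / d2 = 1.43125 / 2.704 = 0.52930843
Cp = (USL - LSL)/(6*sigma) = (110.6 - 84.5)/(6*0.52930843) = 8.2183
Cpu = (110.6 - 91.57)/(3*0.52930843) = 11.9842
Cpl = (91.57 - 84.5)/(3*0.52930843) = 4.4524
Cpk = min(Cpu, Cpl) = 4.4524

4.4524


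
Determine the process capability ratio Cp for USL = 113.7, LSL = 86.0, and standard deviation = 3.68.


Cp = (USL - LSL) / (6 * sigma)
= (113.7 - 86.0) / (6 * 3.68)
= 27.7000 / 22.0800
= 1.2545

1.2545


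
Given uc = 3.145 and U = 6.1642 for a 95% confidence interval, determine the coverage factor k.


k = U / uc
k = 6.1642 / 3.145
k = 1.96

1.96


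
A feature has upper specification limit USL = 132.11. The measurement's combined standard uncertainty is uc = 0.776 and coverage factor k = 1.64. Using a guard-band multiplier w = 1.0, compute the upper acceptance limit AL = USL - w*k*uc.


U = k * uc = 1.64 * 0.776 = 1.27264
guard band g = w * U = 1.0 * 1.27264 = 1.27264
AL = USL - g = 132.11 - 1.27264
AL = 130.8374

130.8374


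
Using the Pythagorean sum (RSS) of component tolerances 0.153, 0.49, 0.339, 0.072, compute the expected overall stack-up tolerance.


RSS = sqrt(0.153^2 + 0.49^2 + 0.339^2 + 0.072^2)
= sqrt(0.383614)
= 0.6194

0.6194


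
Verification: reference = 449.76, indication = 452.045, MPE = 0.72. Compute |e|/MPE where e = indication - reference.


e = indication - reference = 452.045 - 449.76 = 2.2850
|e| = 2.2850
ratio = |e| / MPE = 2.2850 / 0.72
ratio = 3.1736

3.1736


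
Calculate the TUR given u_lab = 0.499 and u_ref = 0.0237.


TUR = u_lab / u_ref
= 0.499 / 0.0237
= 21.0549

21.0549


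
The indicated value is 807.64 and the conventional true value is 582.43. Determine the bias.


Systematic error = measured - true
= 807.64 - 582.43
= 225.2100

225.2100


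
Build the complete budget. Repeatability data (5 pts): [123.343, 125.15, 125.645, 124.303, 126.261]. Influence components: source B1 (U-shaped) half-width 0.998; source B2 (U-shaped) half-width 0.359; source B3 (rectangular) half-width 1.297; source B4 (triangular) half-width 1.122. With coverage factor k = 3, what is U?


mean = (123.343 + 125.15 + 125.645 + 124.303 + 126.261) / 5 = 124.9404
s = sqrt(sum((x - mean)^2)/(n-1)) = 1.1448082
u_A = s / sqrt(n) = 1.1448082 / sqrt(5) = 0.51197379
u_B1 = 0.998 / sqrt(2) = 0.70569257
u_B2 = 0.359 / sqrt(2) = 0.25385133
u_B3 = 1.297 / sqrt(3) = 0.7488233
u_B4 = 1.122 / sqrt(6) = 0.45805458
uc = sqrt(0.51197379^2 + 0.70569257^2 + 0.25385133^2 + 0.7488233^2 + 0.45805458^2) = 1.2629766
U = k * uc = 3 * 1.2629766
U = 3.7889

3.7889


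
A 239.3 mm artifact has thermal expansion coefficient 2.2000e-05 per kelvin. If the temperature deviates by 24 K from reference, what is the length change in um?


dL = L * alpha * dT
= 239.3 * 2.2000e-05 * 24
= 0.1263504 mm
dL_um = 0.1263504 * 1000 = 126.3504 um

126.3504


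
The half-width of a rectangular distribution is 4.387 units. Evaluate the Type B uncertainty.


u_B = half_width / sqrt(3)
u_B = 4.387 / 1.7320508
u_B = 2.5328

2.5328


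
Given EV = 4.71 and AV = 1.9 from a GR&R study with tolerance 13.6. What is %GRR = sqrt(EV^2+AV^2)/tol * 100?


GRR = sqrt(EV^2 + AV^2) = sqrt(4.71^2 + 1.9^2) = 5.0787892
%GRR = GRR / tol * 100 = 5.0787892 / 13.6 * 100
%GRR = 37.3440

37.3440


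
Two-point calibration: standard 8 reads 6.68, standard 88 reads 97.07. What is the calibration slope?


slope = (y2 - y1) / (x2 - x1)
= (97.07 - 6.68) / (88 - 8)
= 90.3900 / 80
= 1.1299

1.1299


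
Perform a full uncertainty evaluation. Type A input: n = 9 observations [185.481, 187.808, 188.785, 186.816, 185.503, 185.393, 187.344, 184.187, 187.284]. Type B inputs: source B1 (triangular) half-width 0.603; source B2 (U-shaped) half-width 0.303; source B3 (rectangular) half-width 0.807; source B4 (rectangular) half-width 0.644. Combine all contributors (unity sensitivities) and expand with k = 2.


mean = (185.481 + 187.808 + 188.785 + 186.816 + 185.503 + 185.393 + 187.344 + 184.187 + 187.284) / 9 = 186.5112222
s = sqrt(sum((x - mean)^2)/(n-1)) = 1.456262
u_A = s / sqrt(n) = 1.456262 / sqrt(9) = 0.48542067
u_B1 = 0.603 / sqrt(6) = 0.24617372
u_B2 = 0.303 / sqrt(2) = 0.21425335
u_B3 = 0.807 / sqrt(3) = 0.46592167
u_B4 = 0.644 / sqrt(3) = 0.37181357
uc = sqrt(0.48542067^2 + 0.24617372^2 + 0.21425335^2 + 0.46592167^2 + 0.37181357^2) = 0.83514523
U = k * uc = 2 * 0.83514523
U = 1.6703

1.6703


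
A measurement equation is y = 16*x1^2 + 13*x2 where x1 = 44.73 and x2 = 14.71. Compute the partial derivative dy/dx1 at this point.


y = 16*x1^2 + 13*x2
dy/dx1 = 2*16*x1
Evaluate at x1 = 44.73: c1 = 32 * 44.73
c1 = 1431.3600

1431.3600


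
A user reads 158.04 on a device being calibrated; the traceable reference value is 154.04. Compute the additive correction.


Correction = standard - reading
= 154.04 - 158.04
= -4.0000

-4.0000


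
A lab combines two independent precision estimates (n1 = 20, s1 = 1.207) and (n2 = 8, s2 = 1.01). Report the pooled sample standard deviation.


s_p = sqrt(((n1-1)*s1^2 + (n2-1)*s2^2) / (n1+n2-2))
numerator = (20-1)*1.207^2 + (8-1)*1.01^2 = 27.680131 + 7.1407 = 34.820831
denominator = 20 + 8 - 2 = 26
s_p^2 = 34.820831 / 26 = 1.3392627
s_p = sqrt(1.3392627) = 1.1573

1.1573


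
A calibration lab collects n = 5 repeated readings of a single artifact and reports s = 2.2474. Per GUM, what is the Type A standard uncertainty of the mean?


u_A = s / sqrt(n)
u_A = 2.2474 / sqrt(5)
u_A = 2.2474 / 2.236068
u_A = 1.0051

1.0051


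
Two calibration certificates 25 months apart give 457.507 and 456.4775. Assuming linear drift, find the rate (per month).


rate = (v2 - v1) / months
= (456.4775 - 457.507) / 25
= -1.0295 / 25
= -0.0412

-0.0412


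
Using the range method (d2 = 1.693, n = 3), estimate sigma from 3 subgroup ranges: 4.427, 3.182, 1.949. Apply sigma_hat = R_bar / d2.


R_bar = (4.427 + 3.182 + 1.949) / 3
R_bar = 9.558 / 3 = 3.186
sigma_hat = R_bar / d2 = 3.186 / 1.693 = 1.8819

1.8819


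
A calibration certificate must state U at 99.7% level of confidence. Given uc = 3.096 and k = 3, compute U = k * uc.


U = k * uc
U = 3 * 3.096
U = 9.2880

9.2880


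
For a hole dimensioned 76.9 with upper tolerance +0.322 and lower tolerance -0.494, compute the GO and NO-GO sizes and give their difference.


GO = nominal - lower_tol (smallest hole = maximum material condition)
GO = 76.9 - 0.494 = 76.406
NO-GO = nominal + upper_tol (largest hole = least material condition)
NO-GO = 76.9 + 0.322 = 77.222
spread = NO-GO - GO = 77.222 - 76.406 = 0.8160

0.8160


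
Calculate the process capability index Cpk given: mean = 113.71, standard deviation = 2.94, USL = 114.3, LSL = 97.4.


Cpu = (USL - mean) / (3*sigma) = (114.3 - 113.71) / (3*2.94) = 0.0669
Cpl = (mean - LSL) / (3*sigma) = (113.71 - 97.4) / (3*2.94) = 1.8492
Cpk = min(Cpu, Cpl) = 0.0669

0.0669


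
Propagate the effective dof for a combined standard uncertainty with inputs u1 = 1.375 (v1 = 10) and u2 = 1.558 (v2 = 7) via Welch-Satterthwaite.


uc = sqrt(u1^2 + u2^2) = sqrt(1.375^2 + 1.558^2) = 2.0779771
v_eff = uc^4 / (u1^4/v1 + u2^4/v2)
= 2.0779771^4 / (1.375^4/10 + 1.558^4/7)
= 18.645028 / 1.1991743
v_eff = 15.5482

15.5482


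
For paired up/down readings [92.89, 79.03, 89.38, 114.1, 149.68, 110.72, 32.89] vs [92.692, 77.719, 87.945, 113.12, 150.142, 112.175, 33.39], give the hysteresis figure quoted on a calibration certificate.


|92.89 - 92.692| = 0.1980
|79.03 - 77.719| = 1.3110
|89.38 - 87.945| = 1.4350
|114.1 - 113.12| = 0.9800
|149.68 - 150.142| = 0.4620
|110.72 - 112.175| = 1.4550
|32.89 - 33.39| = 0.5000
hysteresis = max(diffs) = 1.4550

1.4550


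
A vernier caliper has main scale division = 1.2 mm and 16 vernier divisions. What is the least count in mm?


LC = MSD / n_div
= 1.2 / 16
= 0.0750

0.0750


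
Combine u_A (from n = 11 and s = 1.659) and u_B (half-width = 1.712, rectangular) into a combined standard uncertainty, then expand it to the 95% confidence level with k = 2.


u_A = s / sqrt(n) = 1.659 / sqrt(11) = 0.50020732
u_B = half_width / sqrt(3) = 1.712 / sqrt(3) = 0.98842366
uc = sqrt(u_A^2 + u_B^2) = sqrt(0.50020732^2 + 0.98842366^2) = 1.1077855
U = k * uc = 2 * 1.1077855
U = 2.2156

2.2156


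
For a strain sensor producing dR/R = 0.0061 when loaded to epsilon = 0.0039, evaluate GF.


GF = (dR/R) / epsilon
= 0.0061 / 0.0039
= 1.5641

1.5641


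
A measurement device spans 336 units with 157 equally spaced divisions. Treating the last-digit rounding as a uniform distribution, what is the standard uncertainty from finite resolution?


resolution = range / divisions
resolution = 336 / 157 = 2.1401274
u_res = resolution / (2*sqrt(3))
u_res = 2.1401274 / 3.4641016
u_res = 0.6178

0.6178


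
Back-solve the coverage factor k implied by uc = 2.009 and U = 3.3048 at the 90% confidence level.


k = U / uc
k = 3.3048 / 2.009
k = 1.645

1.645


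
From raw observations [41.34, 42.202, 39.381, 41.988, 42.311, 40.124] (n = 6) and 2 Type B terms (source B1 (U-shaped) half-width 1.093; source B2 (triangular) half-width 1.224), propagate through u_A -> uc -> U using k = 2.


mean = (41.34 + 42.202 + 39.381 + 41.988 + 42.311 + 40.124) / 6 = 41.22433333
s = sqrt(sum((x - mean)^2)/(n-1)) = 1.2117635
u_A = s / sqrt(n) = 1.2117635 / sqrt(6) = 0.49470038
u_B1 = 1.093 / sqrt(2) = 0.77286771
u_B2 = 1.224 / sqrt(6) = 0.49969591
uc = sqrt(0.49470038^2 + 0.77286771^2 + 0.49969591^2) = 1.0448679
U = k * uc = 2 * 1.0448679
U = 2.0897

2.0897


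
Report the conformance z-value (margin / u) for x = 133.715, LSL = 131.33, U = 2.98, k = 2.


u = U / k = 2.98 / 2 = 1.49
margin = |LSL - x| = |131.33 - 133.715| = 2.385
z = margin / u = 2.385 / 1.49
z = 1.6007

1.6007


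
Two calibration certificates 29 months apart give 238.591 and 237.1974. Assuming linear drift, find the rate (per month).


rate = (v2 - v1) / months
= (237.1974 - 238.591) / 29
= -1.3936 / 29
= -0.0481

-0.0481
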